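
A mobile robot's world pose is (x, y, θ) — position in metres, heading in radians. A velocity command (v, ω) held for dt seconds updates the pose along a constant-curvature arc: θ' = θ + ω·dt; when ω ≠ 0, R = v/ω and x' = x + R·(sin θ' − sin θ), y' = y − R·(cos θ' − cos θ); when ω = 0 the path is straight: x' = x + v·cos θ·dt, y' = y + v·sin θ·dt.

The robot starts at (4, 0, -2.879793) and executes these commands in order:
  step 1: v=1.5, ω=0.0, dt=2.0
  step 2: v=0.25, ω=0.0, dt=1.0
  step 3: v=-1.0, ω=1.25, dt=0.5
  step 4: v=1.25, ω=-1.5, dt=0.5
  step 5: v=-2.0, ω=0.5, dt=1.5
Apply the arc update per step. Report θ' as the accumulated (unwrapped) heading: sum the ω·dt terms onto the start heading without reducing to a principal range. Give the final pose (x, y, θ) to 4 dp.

(3.2962, 0.5621, -2.2548)

step 1: θ'=-2.8798 (straight) → pose (1.1022, -0.7765, -2.8798)
step 2: θ'=-2.8798 (straight) → pose (0.8607, -0.8412, -2.8798)
step 3: θ'=-2.2548 (R=-0.8000) → pose (1.2737, -0.5739, -2.2548)
step 4: θ'=-3.0048 (R=-0.8333) → pose (0.7415, -0.8729, -3.0048)
step 5: θ'=-2.2548 (R=-4.0000) → pose (3.2962, 0.5621, -2.2548)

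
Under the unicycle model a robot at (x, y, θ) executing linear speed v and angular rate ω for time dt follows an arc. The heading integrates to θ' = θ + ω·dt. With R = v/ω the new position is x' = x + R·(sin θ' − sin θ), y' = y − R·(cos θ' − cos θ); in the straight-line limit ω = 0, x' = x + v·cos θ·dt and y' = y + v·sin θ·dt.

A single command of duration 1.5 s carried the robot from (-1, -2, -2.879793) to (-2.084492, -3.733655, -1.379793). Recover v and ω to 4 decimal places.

Δθ = -1.379793 − -2.879793 = 1.500000
ω = Δθ/dt = 1.500000/1.5 = 1.0000
R = −Δy/(cos θ' − cos θ) = 1.5000
v = R·ω = 1.5000·1.0000 = 1.5000

v = 1.5000, ω = 1.0000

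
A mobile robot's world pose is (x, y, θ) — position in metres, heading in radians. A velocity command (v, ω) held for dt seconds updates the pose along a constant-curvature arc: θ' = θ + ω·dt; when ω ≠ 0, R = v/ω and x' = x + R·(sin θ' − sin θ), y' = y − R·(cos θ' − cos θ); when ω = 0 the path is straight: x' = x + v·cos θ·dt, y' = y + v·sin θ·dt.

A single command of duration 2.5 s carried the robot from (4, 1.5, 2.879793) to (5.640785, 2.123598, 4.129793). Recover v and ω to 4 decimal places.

Δθ = 4.129793 − 2.879793 = 1.250000
ω = Δθ/dt = 1.250000/2.5 = 0.5000
R = Δx/(sin θ' − sin θ) = -1.5000
v = R·ω = -1.5000·0.5000 = -0.7500

v = -0.7500, ω = 0.5000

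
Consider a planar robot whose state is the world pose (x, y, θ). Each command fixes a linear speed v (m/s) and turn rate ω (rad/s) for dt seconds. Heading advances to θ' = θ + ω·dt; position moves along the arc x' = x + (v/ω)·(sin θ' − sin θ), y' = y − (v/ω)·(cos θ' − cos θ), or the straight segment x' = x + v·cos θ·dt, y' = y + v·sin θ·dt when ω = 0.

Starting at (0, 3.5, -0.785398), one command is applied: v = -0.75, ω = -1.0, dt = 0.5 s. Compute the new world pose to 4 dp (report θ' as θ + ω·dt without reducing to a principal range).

θ' = -0.7854 + -1.0·0.5 = -1.2854
R = v/ω = -0.75/-1.0 = 0.7500
x' = 0 + 0.7500·(sin -1.2854 − sin -0.7854) = -0.1893
y' = 3.5 − 0.7500·(cos -1.2854 − cos -0.7854) = 3.8192

(-0.1893, 3.8192, -1.2854)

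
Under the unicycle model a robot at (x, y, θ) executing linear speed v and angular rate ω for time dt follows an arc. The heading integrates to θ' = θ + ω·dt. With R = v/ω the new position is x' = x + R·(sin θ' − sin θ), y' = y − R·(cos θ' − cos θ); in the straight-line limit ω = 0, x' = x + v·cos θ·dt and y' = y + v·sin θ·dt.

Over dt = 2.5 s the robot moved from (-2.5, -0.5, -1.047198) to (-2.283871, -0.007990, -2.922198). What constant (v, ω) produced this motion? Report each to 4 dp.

Δθ = -2.922198 − -1.047198 = -1.875000
ω = Δθ/dt = -1.875000/2.5 = -0.7500
R = −Δy/(cos θ' − cos θ) = 0.3333
v = R·ω = 0.3333·-0.7500 = -0.2500

v = -0.2500, ω = -0.7500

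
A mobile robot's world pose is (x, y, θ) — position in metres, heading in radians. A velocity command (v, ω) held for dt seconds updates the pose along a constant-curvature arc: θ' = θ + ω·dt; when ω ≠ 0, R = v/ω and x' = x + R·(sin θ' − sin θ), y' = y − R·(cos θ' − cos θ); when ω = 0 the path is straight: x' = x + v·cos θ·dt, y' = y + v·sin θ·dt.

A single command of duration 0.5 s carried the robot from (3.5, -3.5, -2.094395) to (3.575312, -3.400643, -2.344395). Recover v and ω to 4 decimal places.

v = -0.2500, ω = -0.5000

Δθ = -2.344395 − -2.094395 = -0.250000
ω = Δθ/dt = -0.250000/0.5 = -0.5000
R = −Δy/(cos θ' − cos θ) = 0.5000
v = R·ω = 0.5000·-0.5000 = -0.2500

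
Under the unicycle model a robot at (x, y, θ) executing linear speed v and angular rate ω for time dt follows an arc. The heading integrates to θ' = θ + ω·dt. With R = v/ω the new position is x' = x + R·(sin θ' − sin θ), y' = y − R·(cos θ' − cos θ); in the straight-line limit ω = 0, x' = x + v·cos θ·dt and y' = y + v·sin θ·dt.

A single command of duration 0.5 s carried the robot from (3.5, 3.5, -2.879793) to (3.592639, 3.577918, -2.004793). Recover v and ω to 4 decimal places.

Δθ = -2.004793 − -2.879793 = 0.875000
ω = Δθ/dt = 0.875000/0.5 = 1.7500
R = Δx/(sin θ' − sin θ) = -0.1429
v = R·ω = -0.1429·1.7500 = -0.2500

v = -0.2500, ω = 1.7500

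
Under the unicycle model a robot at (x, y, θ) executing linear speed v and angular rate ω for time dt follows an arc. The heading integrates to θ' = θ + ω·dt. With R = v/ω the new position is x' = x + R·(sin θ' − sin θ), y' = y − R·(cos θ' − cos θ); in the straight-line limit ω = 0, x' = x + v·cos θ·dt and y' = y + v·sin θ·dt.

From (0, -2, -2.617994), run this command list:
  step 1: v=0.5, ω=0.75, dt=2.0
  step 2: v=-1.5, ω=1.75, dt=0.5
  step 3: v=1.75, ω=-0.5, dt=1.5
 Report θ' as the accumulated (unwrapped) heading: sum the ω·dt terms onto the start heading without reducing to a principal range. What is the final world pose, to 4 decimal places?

(1.2590, -3.8976, -0.9930)

step 1: θ'=-1.1180 (R=0.6667) → pose (-0.2661, -2.8690, -1.1180)
step 2: θ'=-0.2430 (R=-0.8571) → pose (-0.8307, -2.4120, -0.2430)
step 3: θ'=-0.9930 (R=-3.5000) → pose (1.2590, -3.8976, -0.9930)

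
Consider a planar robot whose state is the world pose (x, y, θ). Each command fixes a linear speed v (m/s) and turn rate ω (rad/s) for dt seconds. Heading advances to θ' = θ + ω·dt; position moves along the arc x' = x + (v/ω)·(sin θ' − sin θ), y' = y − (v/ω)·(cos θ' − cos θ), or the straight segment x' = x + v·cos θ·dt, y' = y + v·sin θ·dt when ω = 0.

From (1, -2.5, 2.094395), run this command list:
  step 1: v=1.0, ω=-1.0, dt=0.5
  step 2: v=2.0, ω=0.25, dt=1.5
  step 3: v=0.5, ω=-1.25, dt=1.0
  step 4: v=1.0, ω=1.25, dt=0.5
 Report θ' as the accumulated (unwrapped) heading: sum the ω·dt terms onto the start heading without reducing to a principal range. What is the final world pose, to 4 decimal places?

(0.5989, 1.7710, 1.3444)

step 1: θ'=1.5944 (R=-1.0000) → pose (0.8663, -2.0236, 1.5944)
step 2: θ'=1.9694 (R=8.0000) → pose (0.2414, 0.8926, 1.9694)
step 3: θ'=0.7194 (R=-0.4000) → pose (0.3464, 1.3488, 0.7194)
step 4: θ'=1.3444 (R=0.8000) → pose (0.5989, 1.7710, 1.3444)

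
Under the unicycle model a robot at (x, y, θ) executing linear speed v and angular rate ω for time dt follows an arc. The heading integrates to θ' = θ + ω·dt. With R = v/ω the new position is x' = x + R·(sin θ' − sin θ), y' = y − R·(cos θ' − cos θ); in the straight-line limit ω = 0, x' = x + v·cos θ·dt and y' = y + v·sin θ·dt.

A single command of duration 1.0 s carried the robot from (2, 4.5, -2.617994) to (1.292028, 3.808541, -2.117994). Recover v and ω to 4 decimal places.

Δθ = -2.117994 − -2.617994 = 0.500000
ω = Δθ/dt = 0.500000/1.0 = 0.5000
R = Δx/(sin θ' − sin θ) = 2.0000
v = R·ω = 2.0000·0.5000 = 1.0000

v = 1.0000, ω = 0.5000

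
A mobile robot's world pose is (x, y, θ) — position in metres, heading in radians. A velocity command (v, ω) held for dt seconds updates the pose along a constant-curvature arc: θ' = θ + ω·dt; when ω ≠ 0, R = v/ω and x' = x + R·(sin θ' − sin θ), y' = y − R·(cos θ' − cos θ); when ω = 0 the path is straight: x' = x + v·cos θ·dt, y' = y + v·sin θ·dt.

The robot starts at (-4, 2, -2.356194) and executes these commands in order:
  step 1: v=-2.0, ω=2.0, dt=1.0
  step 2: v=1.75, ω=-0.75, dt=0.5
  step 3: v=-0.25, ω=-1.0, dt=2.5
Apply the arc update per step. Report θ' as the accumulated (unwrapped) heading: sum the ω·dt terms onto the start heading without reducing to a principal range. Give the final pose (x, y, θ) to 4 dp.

step 1: θ'=-0.3562 (R=-1.0000) → pose (-4.3584, 3.6443, -0.3562)
step 2: θ'=-0.7312 (R=-2.3333) → pose (-3.6139, 3.1943, -0.7312)
step 3: θ'=-3.2312 (R=0.2500) → pose (-3.4246, 3.6294, -3.2312)

(-3.4246, 3.6294, -3.2312)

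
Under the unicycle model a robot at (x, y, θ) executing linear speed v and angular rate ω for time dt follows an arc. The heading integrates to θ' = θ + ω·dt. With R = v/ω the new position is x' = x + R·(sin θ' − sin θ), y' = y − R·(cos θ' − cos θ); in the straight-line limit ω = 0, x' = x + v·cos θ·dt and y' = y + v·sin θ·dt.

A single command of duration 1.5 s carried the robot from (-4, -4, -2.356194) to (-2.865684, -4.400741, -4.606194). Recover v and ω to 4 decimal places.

v = -1.0000, ω = -1.5000

Δθ = -4.606194 − -2.356194 = -2.250000
ω = Δθ/dt = -2.250000/1.5 = -1.5000
R = Δx/(sin θ' − sin θ) = 0.6667
v = R·ω = 0.6667·-1.5000 = -1.0000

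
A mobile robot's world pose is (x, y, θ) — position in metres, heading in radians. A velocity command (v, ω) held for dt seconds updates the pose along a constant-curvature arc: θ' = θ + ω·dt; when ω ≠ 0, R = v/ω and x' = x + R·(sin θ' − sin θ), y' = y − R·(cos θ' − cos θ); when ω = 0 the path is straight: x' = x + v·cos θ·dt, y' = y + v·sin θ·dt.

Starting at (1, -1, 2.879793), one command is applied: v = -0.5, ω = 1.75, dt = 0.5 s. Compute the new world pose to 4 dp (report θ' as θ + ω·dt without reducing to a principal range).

θ' = 2.8798 + 1.75·0.5 = 3.7548
R = v/ω = -0.5/1.75 = -0.2857
x' = 1 + -0.2857·(sin 3.7548 − sin 2.8798) = 1.2384
y' = -1 − -0.2857·(cos 3.7548 − cos 2.8798) = -0.9577

(1.2384, -0.9577, 3.7548)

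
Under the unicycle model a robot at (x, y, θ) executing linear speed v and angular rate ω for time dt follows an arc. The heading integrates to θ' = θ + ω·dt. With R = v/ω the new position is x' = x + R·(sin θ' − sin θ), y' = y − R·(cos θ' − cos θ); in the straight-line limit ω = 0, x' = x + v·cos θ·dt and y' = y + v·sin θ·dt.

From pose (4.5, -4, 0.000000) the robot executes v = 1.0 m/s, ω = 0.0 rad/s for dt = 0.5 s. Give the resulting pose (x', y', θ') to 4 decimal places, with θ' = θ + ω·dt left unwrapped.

(5.0000, -4.0000, 0.0000)

θ' = 0.0000 + 0.0·0.5 = 0.0000
ω = 0 → straight: x' = 4.5 + 1.0·cos(0.0000)·0.5 = 5.0000
y' = -4 + 1.0·sin(0.0000)·0.5 = -4.0000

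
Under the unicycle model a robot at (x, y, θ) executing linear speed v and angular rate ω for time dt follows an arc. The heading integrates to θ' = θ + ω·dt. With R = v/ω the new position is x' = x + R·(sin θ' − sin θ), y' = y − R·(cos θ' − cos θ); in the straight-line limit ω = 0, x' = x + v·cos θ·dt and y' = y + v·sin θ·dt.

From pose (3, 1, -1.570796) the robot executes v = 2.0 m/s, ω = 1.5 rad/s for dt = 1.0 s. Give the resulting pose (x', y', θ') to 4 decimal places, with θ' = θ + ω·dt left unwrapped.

θ' = -1.5708 + 1.5·1.0 = -0.0708
R = v/ω = 2.0/1.5 = 1.3333
x' = 3 + 1.3333·(sin -0.0708 − sin -1.5708) = 4.2390
y' = 1 − 1.3333·(cos -0.0708 − cos -1.5708) = -0.3300

(4.2390, -0.3300, -0.0708)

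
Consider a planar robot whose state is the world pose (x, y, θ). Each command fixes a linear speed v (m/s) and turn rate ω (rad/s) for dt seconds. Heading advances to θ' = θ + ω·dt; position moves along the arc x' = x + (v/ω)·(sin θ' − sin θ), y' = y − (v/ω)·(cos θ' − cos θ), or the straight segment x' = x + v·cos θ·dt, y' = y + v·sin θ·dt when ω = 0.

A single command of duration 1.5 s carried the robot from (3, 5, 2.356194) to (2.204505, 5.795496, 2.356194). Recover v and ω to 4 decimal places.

Δθ = 2.356194 − 2.356194 = 0.000000
ω = Δθ/dt = 0.000000/1.5 = 0.0000
ω = 0 → v = (Δx·cos θ + Δy·sin θ)/dt = 0.7500

v = 0.7500, ω = 0.0000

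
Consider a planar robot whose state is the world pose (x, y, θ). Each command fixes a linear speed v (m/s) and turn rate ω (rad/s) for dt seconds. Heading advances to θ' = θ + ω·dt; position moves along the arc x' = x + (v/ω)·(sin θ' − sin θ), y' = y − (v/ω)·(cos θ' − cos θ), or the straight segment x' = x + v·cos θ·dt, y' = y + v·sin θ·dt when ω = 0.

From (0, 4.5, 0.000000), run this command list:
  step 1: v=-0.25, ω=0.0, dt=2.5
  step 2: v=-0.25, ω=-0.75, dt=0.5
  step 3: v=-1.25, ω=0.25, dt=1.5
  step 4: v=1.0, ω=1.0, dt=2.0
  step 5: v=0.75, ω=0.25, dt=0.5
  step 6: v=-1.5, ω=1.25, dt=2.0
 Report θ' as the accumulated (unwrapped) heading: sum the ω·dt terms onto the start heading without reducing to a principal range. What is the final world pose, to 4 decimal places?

(0.3697, 7.1439, 4.6250)

step 1: θ'=0.0000 (straight) → pose (-0.6250, 4.5000, 0.0000)
step 2: θ'=-0.3750 (R=0.3333) → pose (-0.7471, 4.5232, -0.3750)
step 3: θ'=0.0000 (R=-5.0000) → pose (-2.5785, 4.8706, 0.0000)
step 4: θ'=2.0000 (R=1.0000) → pose (-1.6692, 6.2868, 2.0000)
step 5: θ'=2.1250 (R=3.0000) → pose (-1.8461, 6.6171, 2.1250)
step 6: θ'=4.6250 (R=-1.2000) → pose (0.3697, 7.1439, 4.6250)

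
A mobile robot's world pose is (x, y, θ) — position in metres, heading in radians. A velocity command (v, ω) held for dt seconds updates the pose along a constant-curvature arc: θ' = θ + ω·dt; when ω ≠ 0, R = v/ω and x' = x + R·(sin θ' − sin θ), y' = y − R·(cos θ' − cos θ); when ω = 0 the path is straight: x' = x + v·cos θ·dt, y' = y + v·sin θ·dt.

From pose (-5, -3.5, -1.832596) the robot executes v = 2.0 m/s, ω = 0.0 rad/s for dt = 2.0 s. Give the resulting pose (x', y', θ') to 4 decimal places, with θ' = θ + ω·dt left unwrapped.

θ' = -1.8326 + 0.0·2.0 = -1.8326
ω = 0 → straight: x' = -5 + 2.0·cos(-1.8326)·2.0 = -6.0353
y' = -3.5 + 2.0·sin(-1.8326)·2.0 = -7.3637

(-6.0353, -7.3637, -1.8326)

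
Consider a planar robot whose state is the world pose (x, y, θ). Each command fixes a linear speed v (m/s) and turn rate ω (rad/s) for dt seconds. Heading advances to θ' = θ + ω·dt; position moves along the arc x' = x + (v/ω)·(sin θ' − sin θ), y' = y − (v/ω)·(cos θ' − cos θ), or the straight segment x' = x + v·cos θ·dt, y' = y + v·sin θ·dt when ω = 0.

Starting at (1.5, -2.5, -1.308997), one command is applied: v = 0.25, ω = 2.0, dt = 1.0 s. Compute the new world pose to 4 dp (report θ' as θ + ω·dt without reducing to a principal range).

(1.7004, -2.5640, 0.6910)

θ' = -1.3090 + 2.0·1.0 = 0.6910
R = v/ω = 0.25/2.0 = 0.1250
x' = 1.5 + 0.1250·(sin 0.6910 − sin -1.3090) = 1.7004
y' = -2.5 − 0.1250·(cos 0.6910 − cos -1.3090) = -2.5640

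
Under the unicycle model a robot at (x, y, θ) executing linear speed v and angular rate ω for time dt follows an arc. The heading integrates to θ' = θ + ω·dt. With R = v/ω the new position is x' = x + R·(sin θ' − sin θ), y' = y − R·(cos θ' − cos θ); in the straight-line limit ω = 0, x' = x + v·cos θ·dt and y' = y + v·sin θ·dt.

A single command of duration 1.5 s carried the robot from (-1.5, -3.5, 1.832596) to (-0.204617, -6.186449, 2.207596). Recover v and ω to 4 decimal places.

Δθ = 2.207596 − 1.832596 = 0.375000
ω = Δθ/dt = 0.375000/1.5 = 0.2500
R = −Δy/(cos θ' − cos θ) = -8.0000
v = R·ω = -8.0000·0.2500 = -2.0000

v = -2.0000, ω = 0.2500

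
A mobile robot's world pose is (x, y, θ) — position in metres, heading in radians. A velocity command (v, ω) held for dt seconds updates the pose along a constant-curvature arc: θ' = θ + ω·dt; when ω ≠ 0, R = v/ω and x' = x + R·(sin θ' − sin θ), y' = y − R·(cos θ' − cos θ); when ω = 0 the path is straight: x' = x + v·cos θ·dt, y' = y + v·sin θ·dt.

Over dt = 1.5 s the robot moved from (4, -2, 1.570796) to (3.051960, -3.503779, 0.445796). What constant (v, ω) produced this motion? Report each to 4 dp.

Δθ = 0.445796 − 1.570796 = -1.125000
ω = Δθ/dt = -1.125000/1.5 = -0.7500
R = −Δy/(cos θ' − cos θ) = 1.6667
v = R·ω = 1.6667·-0.7500 = -1.2500

v = -1.2500, ω = -0.7500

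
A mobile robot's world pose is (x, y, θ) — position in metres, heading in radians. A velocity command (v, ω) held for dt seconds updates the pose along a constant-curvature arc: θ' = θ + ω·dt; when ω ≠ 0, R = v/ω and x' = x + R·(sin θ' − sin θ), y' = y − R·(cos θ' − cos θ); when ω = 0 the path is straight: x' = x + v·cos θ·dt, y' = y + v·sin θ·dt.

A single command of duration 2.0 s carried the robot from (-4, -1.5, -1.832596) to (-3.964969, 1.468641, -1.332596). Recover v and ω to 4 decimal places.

Δθ = -1.332596 − -1.832596 = 0.500000
ω = Δθ/dt = 0.500000/2.0 = 0.2500
R = −Δy/(cos θ' − cos θ) = -6.0000
v = R·ω = -6.0000·0.2500 = -1.5000

v = -1.5000, ω = 0.2500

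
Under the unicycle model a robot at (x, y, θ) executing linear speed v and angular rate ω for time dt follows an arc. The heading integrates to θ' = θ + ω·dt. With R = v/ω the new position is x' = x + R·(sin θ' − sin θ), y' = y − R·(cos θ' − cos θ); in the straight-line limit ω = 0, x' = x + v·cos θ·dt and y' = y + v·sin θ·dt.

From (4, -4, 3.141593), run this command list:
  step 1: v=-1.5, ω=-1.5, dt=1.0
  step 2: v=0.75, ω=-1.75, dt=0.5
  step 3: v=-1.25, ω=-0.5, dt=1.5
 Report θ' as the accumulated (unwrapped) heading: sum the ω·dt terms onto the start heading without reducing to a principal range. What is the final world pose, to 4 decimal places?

(3.4350, -5.2892, 0.0166)

step 1: θ'=1.6416 (R=1.0000) → pose (4.9975, -4.9293, 1.6416)
step 2: θ'=0.7666 (R=-0.4286) → pose (5.1277, -4.5903, 0.7666)
step 3: θ'=0.0166 (R=2.5000) → pose (3.4350, -5.2892, 0.0166)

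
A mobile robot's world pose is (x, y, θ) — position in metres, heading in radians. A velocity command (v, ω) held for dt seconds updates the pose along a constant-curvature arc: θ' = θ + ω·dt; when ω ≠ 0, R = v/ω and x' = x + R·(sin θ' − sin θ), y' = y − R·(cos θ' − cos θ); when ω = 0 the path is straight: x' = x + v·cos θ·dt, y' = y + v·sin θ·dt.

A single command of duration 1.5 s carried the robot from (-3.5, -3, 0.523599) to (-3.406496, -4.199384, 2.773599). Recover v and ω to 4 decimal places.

Δθ = 2.773599 − 0.523599 = 2.250000
ω = Δθ/dt = 2.250000/1.5 = 1.5000
R = −Δy/(cos θ' − cos θ) = -0.6667
v = R·ω = -0.6667·1.5000 = -1.0000

v = -1.0000, ω = 1.5000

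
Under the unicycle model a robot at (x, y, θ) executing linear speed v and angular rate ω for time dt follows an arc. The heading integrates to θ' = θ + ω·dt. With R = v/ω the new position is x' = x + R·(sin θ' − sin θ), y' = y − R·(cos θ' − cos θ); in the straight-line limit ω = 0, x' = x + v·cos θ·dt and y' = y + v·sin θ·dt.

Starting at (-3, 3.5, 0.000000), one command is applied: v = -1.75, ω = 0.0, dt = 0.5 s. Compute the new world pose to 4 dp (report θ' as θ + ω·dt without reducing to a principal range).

(-3.8750, 3.5000, 0.0000)

θ' = 0.0000 + 0.0·0.5 = 0.0000
ω = 0 → straight: x' = -3 + -1.75·cos(0.0000)·0.5 = -3.8750
y' = 3.5 + -1.75·sin(0.0000)·0.5 = 3.5000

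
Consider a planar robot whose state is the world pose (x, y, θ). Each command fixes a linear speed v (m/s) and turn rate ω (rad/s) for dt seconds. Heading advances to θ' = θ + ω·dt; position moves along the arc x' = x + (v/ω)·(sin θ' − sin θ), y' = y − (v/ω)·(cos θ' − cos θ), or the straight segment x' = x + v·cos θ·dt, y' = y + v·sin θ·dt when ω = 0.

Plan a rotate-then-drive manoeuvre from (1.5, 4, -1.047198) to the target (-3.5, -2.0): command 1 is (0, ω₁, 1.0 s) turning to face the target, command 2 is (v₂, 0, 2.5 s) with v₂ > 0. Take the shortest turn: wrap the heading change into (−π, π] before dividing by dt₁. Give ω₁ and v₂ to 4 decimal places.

ω₁ = -1.2183, v₂ = 3.1241

heading to target = atan2(-2−4, -3.5−1.5) = -2.2655
Δθ = wrap(-2.2655 − -1.0472) = -1.2183; ω₁ = Δθ/dt₁ = -1.2183
distance = √((-3.5−1.5)² + (-2−4)²) = 7.8102; v₂ = distance/dt₂ = 3.1241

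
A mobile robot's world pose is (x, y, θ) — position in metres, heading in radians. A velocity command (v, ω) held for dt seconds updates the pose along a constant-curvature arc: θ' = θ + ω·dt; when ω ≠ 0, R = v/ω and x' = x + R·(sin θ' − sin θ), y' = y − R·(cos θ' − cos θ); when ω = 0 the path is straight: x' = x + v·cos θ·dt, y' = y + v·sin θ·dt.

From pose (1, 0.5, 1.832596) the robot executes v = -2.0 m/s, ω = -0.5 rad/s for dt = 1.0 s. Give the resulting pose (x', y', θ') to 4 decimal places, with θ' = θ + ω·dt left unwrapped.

θ' = 1.8326 + -0.5·1.0 = 1.3326
R = v/ω = -2.0/-0.5 = 4.0000
x' = 1 + 4.0000·(sin 1.3326 − sin 1.8326) = 1.0234
y' = 0.5 − 4.0000·(cos 1.3326 − cos 1.8326) = -1.4791

(1.0234, -1.4791, 1.3326)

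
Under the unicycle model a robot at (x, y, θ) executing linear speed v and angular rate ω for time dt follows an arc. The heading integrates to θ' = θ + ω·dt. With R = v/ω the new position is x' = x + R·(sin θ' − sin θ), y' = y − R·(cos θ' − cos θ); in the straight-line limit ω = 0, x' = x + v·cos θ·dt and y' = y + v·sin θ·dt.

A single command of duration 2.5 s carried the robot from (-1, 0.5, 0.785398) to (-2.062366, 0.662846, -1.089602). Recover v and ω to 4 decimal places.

Δθ = -1.089602 − 0.785398 = -1.875000
ω = Δθ/dt = -1.875000/2.5 = -0.7500
R = Δx/(sin θ' − sin θ) = 0.6667
v = R·ω = 0.6667·-0.7500 = -0.5000

v = -0.5000, ω = -0.7500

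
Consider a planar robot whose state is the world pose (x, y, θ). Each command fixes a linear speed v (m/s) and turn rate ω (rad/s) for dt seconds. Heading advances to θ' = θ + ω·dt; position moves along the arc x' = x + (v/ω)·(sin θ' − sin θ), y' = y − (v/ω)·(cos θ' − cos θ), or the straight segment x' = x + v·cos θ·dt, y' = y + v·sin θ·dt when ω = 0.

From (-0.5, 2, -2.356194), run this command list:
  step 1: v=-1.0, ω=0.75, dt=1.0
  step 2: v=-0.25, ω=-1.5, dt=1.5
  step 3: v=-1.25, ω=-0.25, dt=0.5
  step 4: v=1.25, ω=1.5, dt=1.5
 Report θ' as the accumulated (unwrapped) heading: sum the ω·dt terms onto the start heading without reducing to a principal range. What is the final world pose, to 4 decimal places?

(-0.8322, 2.1543, -1.7312)

step 1: θ'=-1.6062 (R=-1.3333) → pose (-0.1103, 2.8956, -1.6062)
step 2: θ'=-3.8562 (R=0.1667) → pose (0.1655, 3.0156, -3.8562)
step 3: θ'=-3.9812 (R=5.0000) → pose (0.6108, 2.5776, -3.9812)
step 4: θ'=-1.7312 (R=0.8333) → pose (-0.8322, 2.1543, -1.7312)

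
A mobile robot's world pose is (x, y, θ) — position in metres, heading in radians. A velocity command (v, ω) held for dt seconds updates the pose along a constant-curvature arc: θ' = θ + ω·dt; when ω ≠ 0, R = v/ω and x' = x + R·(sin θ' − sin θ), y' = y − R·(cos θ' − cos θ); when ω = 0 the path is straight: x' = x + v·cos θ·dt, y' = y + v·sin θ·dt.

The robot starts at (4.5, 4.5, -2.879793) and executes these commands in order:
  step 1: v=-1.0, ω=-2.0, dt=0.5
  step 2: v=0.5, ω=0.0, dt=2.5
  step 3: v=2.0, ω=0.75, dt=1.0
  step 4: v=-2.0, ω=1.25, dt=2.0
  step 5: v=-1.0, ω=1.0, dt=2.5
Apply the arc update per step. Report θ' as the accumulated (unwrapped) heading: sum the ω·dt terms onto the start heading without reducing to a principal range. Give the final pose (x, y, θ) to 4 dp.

step 1: θ'=-3.8798 (R=0.5000) → pose (4.9659, 4.3869, -3.8798)
step 2: θ'=-3.8798 (straight) → pose (4.0413, 5.2281, -3.8798)
step 3: θ'=-3.1298 (R=2.6667) → pose (2.2153, 5.9221, -3.1298)
step 4: θ'=-0.6298 (R=-1.6000) → pose (3.1388, 8.8150, -0.6298)
step 5: θ'=1.8702 (R=-1.0000) → pose (1.5943, 7.7119, 1.8702)

(1.5943, 7.7119, 1.8702)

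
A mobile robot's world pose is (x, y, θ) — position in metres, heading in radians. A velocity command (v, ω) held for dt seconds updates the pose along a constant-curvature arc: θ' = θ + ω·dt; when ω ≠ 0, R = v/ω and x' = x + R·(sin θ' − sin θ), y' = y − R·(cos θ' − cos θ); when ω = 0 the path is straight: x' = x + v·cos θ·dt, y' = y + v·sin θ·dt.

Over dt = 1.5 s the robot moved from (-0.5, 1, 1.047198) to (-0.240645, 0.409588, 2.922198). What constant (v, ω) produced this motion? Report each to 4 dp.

Δθ = 2.922198 − 1.047198 = 1.875000
ω = Δθ/dt = 1.875000/1.5 = 1.2500
R = −Δy/(cos θ' − cos θ) = -0.4000
v = R·ω = -0.4000·1.2500 = -0.5000

v = -0.5000, ω = 1.2500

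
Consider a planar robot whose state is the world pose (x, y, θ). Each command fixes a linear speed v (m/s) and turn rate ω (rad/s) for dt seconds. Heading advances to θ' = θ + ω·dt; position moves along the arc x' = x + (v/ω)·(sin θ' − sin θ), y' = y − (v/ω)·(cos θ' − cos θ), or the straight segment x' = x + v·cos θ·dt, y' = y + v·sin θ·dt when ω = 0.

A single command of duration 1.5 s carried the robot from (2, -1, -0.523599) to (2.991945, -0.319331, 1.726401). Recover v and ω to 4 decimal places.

v = 1.0000, ω = 1.5000

Δθ = 1.726401 − -0.523599 = 2.250000
ω = Δθ/dt = 2.250000/1.5 = 1.5000
R = Δx/(sin θ' − sin θ) = 0.6667
v = R·ω = 0.6667·1.5000 = 1.0000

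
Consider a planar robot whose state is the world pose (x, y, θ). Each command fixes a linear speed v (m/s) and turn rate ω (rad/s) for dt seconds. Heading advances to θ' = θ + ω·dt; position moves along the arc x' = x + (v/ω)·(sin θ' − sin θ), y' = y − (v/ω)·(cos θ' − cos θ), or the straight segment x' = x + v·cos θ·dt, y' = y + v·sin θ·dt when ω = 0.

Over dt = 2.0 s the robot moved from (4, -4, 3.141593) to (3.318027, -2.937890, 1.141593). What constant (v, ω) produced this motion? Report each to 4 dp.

v = 0.7500, ω = -1.0000

Δθ = 1.141593 − 3.141593 = -2.000000
ω = Δθ/dt = -2.000000/2.0 = -1.0000
R = −Δy/(cos θ' − cos θ) = -0.7500
v = R·ω = -0.7500·-1.0000 = 0.7500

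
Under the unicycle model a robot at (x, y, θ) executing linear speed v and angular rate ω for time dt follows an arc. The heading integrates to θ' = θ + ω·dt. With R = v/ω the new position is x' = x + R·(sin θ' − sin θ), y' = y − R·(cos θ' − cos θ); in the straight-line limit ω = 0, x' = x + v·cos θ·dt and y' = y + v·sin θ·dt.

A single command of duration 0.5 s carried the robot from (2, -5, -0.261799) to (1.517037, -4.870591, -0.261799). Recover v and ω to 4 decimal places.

Δθ = -0.261799 − -0.261799 = 0.000000
ω = Δθ/dt = 0.000000/0.5 = 0.0000
ω = 0 → v = (Δx·cos θ + Δy·sin θ)/dt = -1.0000

v = -1.0000, ω = 0.0000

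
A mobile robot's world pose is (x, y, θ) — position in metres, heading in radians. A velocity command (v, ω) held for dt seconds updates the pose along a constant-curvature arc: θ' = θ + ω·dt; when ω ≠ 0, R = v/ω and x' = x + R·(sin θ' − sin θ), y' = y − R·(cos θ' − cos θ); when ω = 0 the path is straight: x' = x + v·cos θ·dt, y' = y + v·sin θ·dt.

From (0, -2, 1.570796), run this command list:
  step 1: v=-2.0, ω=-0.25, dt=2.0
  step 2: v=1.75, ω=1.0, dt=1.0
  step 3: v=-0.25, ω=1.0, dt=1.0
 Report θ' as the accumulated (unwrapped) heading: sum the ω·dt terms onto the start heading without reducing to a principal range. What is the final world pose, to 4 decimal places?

step 1: θ'=1.0708 (R=8.0000) → pose (-0.9793, -5.8354, 1.0708)
step 2: θ'=2.0708 (R=1.7500) → pose (-0.9793, -4.1574, 2.0708)
step 3: θ'=3.0708 (R=-0.2500) → pose (-0.7776, -4.2869, 3.0708)

(-0.7776, -4.2869, 3.0708)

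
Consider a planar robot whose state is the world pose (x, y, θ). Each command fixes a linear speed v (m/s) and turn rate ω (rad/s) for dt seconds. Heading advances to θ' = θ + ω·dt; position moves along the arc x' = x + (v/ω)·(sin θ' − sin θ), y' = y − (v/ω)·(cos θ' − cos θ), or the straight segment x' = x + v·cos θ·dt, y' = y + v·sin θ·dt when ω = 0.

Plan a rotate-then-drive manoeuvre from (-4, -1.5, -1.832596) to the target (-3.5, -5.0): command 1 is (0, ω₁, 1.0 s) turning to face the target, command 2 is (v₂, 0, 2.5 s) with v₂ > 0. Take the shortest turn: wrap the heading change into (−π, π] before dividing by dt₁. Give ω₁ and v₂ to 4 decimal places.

heading to target = atan2(-5−-1.5, -3.5−-4) = -1.4289
Δθ = wrap(-1.4289 − -1.8326) = 0.4037; ω₁ = Δθ/dt₁ = 0.4037
distance = √((-3.5−-4)² + (-5−-1.5)²) = 3.5355; v₂ = distance/dt₂ = 1.4142

ω₁ = 0.4037, v₂ = 1.4142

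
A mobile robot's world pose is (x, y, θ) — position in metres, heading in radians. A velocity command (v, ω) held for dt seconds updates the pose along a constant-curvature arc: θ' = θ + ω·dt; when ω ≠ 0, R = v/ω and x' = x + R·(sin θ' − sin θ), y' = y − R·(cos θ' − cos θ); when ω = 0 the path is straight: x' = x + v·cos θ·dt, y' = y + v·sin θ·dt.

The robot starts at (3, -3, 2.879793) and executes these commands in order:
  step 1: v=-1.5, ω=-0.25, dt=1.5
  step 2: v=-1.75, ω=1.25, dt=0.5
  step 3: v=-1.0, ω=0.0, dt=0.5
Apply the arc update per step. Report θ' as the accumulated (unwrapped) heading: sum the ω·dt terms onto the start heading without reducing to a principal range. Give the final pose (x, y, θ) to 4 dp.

(6.3308, -4.2517, 3.1298)

step 1: θ'=2.5048 (R=6.0000) → pose (5.0148, -3.9715, 2.5048)
step 2: θ'=3.1298 (R=-1.4000) → pose (5.8308, -4.2458, 3.1298)
step 3: θ'=3.1298 (straight) → pose (6.3308, -4.2517, 3.1298)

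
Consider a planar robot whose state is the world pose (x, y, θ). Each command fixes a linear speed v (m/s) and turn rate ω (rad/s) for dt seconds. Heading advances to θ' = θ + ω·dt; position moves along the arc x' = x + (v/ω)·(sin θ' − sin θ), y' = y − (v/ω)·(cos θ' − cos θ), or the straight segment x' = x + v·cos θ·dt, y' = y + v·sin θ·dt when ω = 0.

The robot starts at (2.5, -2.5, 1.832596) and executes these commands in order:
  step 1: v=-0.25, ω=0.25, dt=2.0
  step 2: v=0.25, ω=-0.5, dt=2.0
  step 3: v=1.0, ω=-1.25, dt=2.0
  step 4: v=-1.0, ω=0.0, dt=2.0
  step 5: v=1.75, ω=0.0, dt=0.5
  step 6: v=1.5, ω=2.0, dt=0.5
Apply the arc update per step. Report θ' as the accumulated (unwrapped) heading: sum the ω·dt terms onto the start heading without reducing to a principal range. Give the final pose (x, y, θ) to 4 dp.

(4.2547, -1.7535, -0.1674)

step 1: θ'=2.3326 (R=-1.0000) → pose (2.7423, -2.9314, 2.3326)
step 2: θ'=1.3326 (R=-0.5000) → pose (2.6182, -2.4683, 1.3326)
step 3: θ'=-1.1674 (R=-0.8000) → pose (4.1314, -2.3430, -1.1674)
step 4: θ'=-1.1674 (straight) → pose (3.3464, -0.5036, -1.1674)
step 5: θ'=-1.1674 (straight) → pose (3.6898, -1.3083, -1.1674)
step 6: θ'=-0.1674 (R=0.7500) → pose (4.2547, -1.7535, -0.1674)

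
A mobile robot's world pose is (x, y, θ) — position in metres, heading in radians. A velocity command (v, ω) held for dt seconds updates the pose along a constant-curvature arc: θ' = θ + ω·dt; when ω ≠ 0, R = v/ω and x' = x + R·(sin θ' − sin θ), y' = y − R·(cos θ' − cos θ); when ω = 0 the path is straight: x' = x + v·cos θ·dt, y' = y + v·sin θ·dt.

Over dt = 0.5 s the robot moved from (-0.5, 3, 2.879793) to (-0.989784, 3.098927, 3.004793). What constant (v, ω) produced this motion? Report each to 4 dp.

Δθ = 3.004793 − 2.879793 = 0.125000
ω = Δθ/dt = 0.125000/0.5 = 0.2500
R = Δx/(sin θ' − sin θ) = 4.0000
v = R·ω = 4.0000·0.2500 = 1.0000

v = 1.0000, ω = 0.2500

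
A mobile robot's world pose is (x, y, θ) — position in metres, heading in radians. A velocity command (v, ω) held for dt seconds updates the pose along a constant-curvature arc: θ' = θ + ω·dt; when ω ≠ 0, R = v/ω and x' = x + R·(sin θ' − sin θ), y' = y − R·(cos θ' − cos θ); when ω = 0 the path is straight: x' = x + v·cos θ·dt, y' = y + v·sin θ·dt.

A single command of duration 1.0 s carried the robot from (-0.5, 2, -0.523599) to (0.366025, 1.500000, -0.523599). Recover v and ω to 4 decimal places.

v = 1.0000, ω = 0.0000

Δθ = -0.523599 − -0.523599 = 0.000000
ω = Δθ/dt = 0.000000/1.0 = 0.0000
ω = 0 → v = (Δx·cos θ + Δy·sin θ)/dt = 1.0000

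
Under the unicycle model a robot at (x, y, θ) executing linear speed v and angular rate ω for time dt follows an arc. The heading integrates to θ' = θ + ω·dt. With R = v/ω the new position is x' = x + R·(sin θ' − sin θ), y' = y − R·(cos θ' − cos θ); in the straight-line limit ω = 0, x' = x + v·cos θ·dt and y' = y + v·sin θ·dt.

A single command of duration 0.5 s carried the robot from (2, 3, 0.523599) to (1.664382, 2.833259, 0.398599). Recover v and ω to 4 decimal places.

Δθ = 0.398599 − 0.523599 = -0.125000
ω = Δθ/dt = -0.125000/0.5 = -0.2500
R = Δx/(sin θ' − sin θ) = 3.0000
v = R·ω = 3.0000·-0.2500 = -0.7500

v = -0.7500, ω = -0.2500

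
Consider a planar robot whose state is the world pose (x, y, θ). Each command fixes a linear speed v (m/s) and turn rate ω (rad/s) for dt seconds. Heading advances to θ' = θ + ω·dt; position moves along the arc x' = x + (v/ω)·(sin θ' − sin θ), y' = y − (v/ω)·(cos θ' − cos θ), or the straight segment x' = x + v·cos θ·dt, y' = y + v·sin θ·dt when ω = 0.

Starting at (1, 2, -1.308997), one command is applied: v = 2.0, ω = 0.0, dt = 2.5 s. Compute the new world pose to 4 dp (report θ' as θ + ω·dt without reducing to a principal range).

θ' = -1.3090 + 0.0·2.5 = -1.3090
ω = 0 → straight: x' = 1 + 2.0·cos(-1.3090)·2.5 = 2.2941
y' = 2 + 2.0·sin(-1.3090)·2.5 = -2.8296

(2.2941, -2.8296, -1.3090)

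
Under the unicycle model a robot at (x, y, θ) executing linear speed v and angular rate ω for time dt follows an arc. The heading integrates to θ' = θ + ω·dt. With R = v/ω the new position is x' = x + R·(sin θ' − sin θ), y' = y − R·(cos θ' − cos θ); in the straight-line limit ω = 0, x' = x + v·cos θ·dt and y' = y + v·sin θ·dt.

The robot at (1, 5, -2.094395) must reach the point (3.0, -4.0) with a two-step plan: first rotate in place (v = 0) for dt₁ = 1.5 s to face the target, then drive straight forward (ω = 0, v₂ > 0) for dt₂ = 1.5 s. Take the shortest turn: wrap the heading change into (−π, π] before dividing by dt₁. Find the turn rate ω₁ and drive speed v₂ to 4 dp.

heading to target = atan2(-4−5, 3−1) = -1.3521
Δθ = wrap(-1.3521 − -2.0944) = 0.7423; ω₁ = Δθ/dt₁ = 0.4948
distance = √((3−1)² + (-4−5)²) = 9.2195; v₂ = distance/dt₂ = 6.1464

ω₁ = 0.4948, v₂ = 6.1464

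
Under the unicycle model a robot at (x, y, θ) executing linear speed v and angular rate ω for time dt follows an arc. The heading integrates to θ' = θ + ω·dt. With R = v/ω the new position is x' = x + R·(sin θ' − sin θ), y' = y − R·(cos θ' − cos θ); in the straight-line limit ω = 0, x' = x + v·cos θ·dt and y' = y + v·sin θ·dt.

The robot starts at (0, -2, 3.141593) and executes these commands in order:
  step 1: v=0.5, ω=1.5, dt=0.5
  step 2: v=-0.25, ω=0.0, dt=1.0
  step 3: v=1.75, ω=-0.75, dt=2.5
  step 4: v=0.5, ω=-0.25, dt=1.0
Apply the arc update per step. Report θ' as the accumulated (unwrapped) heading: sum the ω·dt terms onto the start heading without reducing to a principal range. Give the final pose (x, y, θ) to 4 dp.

step 1: θ'=3.8916 (R=0.3333) → pose (-0.2272, -2.0894, 3.8916)
step 2: θ'=3.8916 (straight) → pose (-0.0443, -1.9190, 3.8916)
step 3: θ'=2.0166 (R=-2.3333) → pose (-3.7401, -1.2178, 2.0166)
step 4: θ'=1.7666 (R=-2.0000) → pose (-3.8973, -0.7446, 1.7666)

(-3.8973, -0.7446, 1.7666)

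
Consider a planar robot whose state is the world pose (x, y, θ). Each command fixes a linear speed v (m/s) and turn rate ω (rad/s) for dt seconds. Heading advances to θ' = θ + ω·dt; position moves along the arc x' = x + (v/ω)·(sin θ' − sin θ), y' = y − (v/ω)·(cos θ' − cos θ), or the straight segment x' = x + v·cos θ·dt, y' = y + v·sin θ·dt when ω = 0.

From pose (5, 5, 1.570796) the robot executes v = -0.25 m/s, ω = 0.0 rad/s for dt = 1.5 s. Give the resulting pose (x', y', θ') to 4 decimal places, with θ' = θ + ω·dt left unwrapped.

θ' = 1.5708 + 0.0·1.5 = 1.5708
ω = 0 → straight: x' = 5 + -0.25·cos(1.5708)·1.5 = 5.0000
y' = 5 + -0.25·sin(1.5708)·1.5 = 4.6250

(5.0000, 4.6250, 1.5708)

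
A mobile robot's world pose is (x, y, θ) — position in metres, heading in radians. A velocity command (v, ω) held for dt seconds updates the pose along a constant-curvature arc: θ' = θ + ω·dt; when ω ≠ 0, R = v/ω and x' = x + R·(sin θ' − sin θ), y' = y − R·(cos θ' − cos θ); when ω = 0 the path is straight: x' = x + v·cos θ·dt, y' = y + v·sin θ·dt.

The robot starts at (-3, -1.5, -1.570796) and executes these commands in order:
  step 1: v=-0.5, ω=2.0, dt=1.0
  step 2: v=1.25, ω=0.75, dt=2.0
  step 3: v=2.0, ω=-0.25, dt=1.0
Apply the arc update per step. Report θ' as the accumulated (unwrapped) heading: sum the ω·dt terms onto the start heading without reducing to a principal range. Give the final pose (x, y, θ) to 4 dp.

step 1: θ'=0.4292 (R=-0.2500) → pose (-3.3540, -1.2727, 0.4292)
step 2: θ'=1.9292 (R=1.6667) → pose (-2.4869, 0.8275, 1.9292)
step 3: θ'=1.6792 (R=-8.0000) → pose (-2.9482, 2.7682, 1.6792)

(-2.9482, 2.7682, 1.6792)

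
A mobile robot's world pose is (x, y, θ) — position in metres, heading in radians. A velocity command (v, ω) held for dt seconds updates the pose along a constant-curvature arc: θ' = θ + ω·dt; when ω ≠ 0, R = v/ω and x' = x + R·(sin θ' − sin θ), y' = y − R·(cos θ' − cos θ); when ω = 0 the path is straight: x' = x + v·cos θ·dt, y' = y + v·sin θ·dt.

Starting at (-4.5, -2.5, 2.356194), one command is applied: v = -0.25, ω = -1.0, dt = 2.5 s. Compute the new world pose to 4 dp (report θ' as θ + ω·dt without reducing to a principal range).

θ' = 2.3562 + -1.0·2.5 = -0.1438
R = v/ω = -0.25/-1.0 = 0.2500
x' = -4.5 + 0.2500·(sin -0.1438 − sin 2.3562) = -4.7126
y' = -2.5 − 0.2500·(cos -0.1438 − cos 2.3562) = -2.9242

(-4.7126, -2.9242, -0.1438)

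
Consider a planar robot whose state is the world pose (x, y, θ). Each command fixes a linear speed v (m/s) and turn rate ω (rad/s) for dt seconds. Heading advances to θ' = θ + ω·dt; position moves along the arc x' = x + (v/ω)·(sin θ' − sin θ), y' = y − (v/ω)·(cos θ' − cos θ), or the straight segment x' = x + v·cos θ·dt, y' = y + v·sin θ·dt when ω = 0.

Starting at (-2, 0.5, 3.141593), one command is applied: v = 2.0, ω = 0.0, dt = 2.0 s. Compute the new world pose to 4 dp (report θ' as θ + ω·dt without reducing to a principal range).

θ' = 3.1416 + 0.0·2.0 = 3.1416
ω = 0 → straight: x' = -2 + 2.0·cos(3.1416)·2.0 = -6.0000
y' = 0.5 + 2.0·sin(3.1416)·2.0 = 0.5000

(-6.0000, 0.5000, 3.1416)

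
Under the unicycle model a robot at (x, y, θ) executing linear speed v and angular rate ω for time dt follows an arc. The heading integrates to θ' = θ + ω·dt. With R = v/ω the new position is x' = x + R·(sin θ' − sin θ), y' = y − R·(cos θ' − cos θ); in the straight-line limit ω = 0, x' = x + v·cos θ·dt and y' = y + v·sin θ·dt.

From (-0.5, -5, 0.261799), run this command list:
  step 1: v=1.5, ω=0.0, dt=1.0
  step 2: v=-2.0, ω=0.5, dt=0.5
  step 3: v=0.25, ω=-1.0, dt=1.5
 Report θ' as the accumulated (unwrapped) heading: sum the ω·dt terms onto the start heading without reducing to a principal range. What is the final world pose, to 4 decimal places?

step 1: θ'=0.2618 (straight) → pose (0.9489, -4.6118, 0.2618)
step 2: θ'=0.5118 (R=-4.0000) → pose (0.0252, -4.9880, 0.5118)
step 3: θ'=-0.9882 (R=-0.2500) → pose (0.3564, -5.0684, -0.9882)

(0.3564, -5.0684, -0.9882)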